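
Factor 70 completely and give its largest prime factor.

7

70 = 2 · 35
35 = 5 · 7
7 is prime.
So 70 = 2 · 5 · 7; the largest prime factor is 7.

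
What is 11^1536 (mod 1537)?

1022

11^1 ≡ 11 (mod 1537)
11^2 ≡ 11^2 = 121 ≡ 121 (mod 1537)
11^4 ≡ 121^2 = 14641 ≡ 808 (mod 1537)
11^8 ≡ 808^2 = 652864 ≡ 1176 (mod 1537)
11^16 ≡ 1176^2 = 1382976 ≡ 1213 (mod 1537)
11^32 ≡ 1213^2 = 1471369 ≡ 460 (mod 1537)
11^64 ≡ 460^2 = 211600 ≡ 1031 (mod 1537)
11^128 ≡ 1031^2 = 1062961 ≡ 894 (mod 1537)
11^256 ≡ 894^2 = 799236 ≡ 1533 (mod 1537)
11^512 ≡ 1533^2 = 2350089 ≡ 16 (mod 1537)
11^1024 ≡ 16^2 = 256 ≡ 256 (mod 1537)
1536 = 1024 + 512 in binary powers of 2.
So 11^1536 ≡ 256 · 16 ≡ 1022 (mod 1537).
Since 1022 ≠ 1, base 11 is a Fermat witness: 1537 is composite.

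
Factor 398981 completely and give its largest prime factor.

83

398981 = 11 · 36271
36271 = 19 · 1909
1909 = 23 · 83
83 is prime.
So 398981 = 11 · 19 · 23 · 83; the largest prime factor is 83.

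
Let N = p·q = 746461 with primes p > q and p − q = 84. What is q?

Since p = q + 84, we have 746461 = q(q + 84), so q² + 84q − 746461 = 0.
Discriminant: 84² + 4·746461 = 7056 + 2985844 = 2992900; √2992900 = 1730.
q = (−84 + 1730)/2 = 823, and p = q + 84 = 907.
Check: 823 · 907 = 746461.

823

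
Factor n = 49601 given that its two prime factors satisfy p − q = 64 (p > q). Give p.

Since p = q + 64, we have 49601 = q(q + 64), so q² + 64q − 49601 = 0.
Discriminant: 64² + 4·49601 = 4096 + 198404 = 202500; √202500 = 450.
q = (−64 + 450)/2 = 193, and p = q + 64 = 257.
Check: 193 · 257 = 49601.

257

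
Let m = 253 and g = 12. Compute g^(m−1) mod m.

12^1 ≡ 12 (mod 253)
12^2 ≡ 12^2 = 144 ≡ 144 (mod 253)
12^4 ≡ 144^2 = 20736 ≡ 243 (mod 253)
12^8 ≡ 243^2 = 59049 ≡ 100 (mod 253)
12^16 ≡ 100^2 = 10000 ≡ 133 (mod 253)
12^32 ≡ 133^2 = 17689 ≡ 232 (mod 253)
12^64 ≡ 232^2 = 53824 ≡ 188 (mod 253)
12^128 ≡ 188^2 = 35344 ≡ 177 (mod 253)
252 = 128 + 64 + 32 + 16 + 8 + 4 in binary powers of 2.
So 12^252 ≡ 177 · 188 · 232 · 133 · 100 · 243 ≡ 232 (mod 253).
Since 232 ≠ 1, base 12 is a Fermat witness: 253 is composite.

232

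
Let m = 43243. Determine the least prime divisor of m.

83

43243 is odd.
Digit sum 16, not divisible by 3.
Ends in 3: not divisible by 5.
7: 43243 = 7·6177 + 4
11: 43243 = 11·3931 + 2
13: 43243 = 13·3326 + 5
17: 43243 = 17·2543 + 12
19: 43243 = 19·2275 + 18
23: 43243 = 23·1880 + 3
29: 43243 = 29·1491 + 4
31: 43243 = 31·1394 + 29
37: 43243 = 37·1168 + 27
41: 43243 = 41·1054 + 29
43: 43243 = 43·1005 + 28
47: 43243 = 47·920 + 3
53: 43243 = 53·815 + 48
59: 43243 = 59·732 + 55
61: 43243 = 61·708 + 55
67: 43243 = 67·645 + 28
71: 43243 = 71·609 + 4
73: 43243 = 73·592 + 27
79: 43243 = 79·547 + 30
83: 43243 = 83·521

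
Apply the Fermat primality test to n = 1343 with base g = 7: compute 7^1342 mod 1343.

722

7^1 ≡ 7 (mod 1343)
7^2 ≡ 7^2 = 49 ≡ 49 (mod 1343)
7^4 ≡ 49^2 = 2401 ≡ 1058 (mod 1343)
7^8 ≡ 1058^2 = 1119364 ≡ 645 (mod 1343)
7^16 ≡ 645^2 = 416025 ≡ 1038 (mod 1343)
7^32 ≡ 1038^2 = 1077444 ≡ 358 (mod 1343)
7^64 ≡ 358^2 = 128164 ≡ 579 (mod 1343)
7^128 ≡ 579^2 = 335241 ≡ 834 (mod 1343)
7^256 ≡ 834^2 = 695556 ≡ 1225 (mod 1343)
7^512 ≡ 1225^2 = 1500625 ≡ 494 (mod 1343)
7^1024 ≡ 494^2 = 244036 ≡ 953 (mod 1343)
1342 = 1024 + 256 + 32 + 16 + 8 + 4 + 2 in binary powers of 2.
So 7^1342 ≡ 953 · 1225 · 358 · 1038 · 645 · 1058 · 49 ≡ 722 (mod 1343).
Since 722 ≠ 1, base 7 is a Fermat witness: 1343 is composite.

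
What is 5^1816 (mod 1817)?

5^1 ≡ 5 (mod 1817)
5^2 ≡ 5^2 = 25 ≡ 25 (mod 1817)
5^4 ≡ 25^2 = 625 ≡ 625 (mod 1817)
5^8 ≡ 625^2 = 390625 ≡ 1787 (mod 1817)
5^16 ≡ 1787^2 = 3193369 ≡ 900 (mod 1817)
5^32 ≡ 900^2 = 810000 ≡ 1435 (mod 1817)
5^64 ≡ 1435^2 = 2059225 ≡ 564 (mod 1817)
5^128 ≡ 564^2 = 318096 ≡ 121 (mod 1817)
5^256 ≡ 121^2 = 14641 ≡ 105 (mod 1817)
5^512 ≡ 105^2 = 11025 ≡ 123 (mod 1817)
5^1024 ≡ 123^2 = 15129 ≡ 593 (mod 1817)
1816 = 1024 + 512 + 256 + 16 + 8 in binary powers of 2.
So 5^1816 ≡ 593 · 123 · 105 · 900 · 1787 ≡ 1053 (mod 1817).
Since 1053 ≠ 1, base 5 is a Fermat witness: 1817 is composite.

1053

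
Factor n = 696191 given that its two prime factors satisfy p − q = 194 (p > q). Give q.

Since p = q + 194, we have 696191 = q(q + 194), so q² + 194q − 696191 = 0.
Discriminant: 194² + 4·696191 = 37636 + 2784764 = 2822400; √2822400 = 1680.
q = (−194 + 1680)/2 = 743, and p = q + 194 = 937.
Check: 743 · 937 = 696191.

743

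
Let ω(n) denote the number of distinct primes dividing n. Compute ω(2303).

2

2303 = 7^2 · 47
2303 = 7^2 · 47, which has 2 distinct prime factors.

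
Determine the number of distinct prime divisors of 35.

35 = 5 · 7
35 = 5 · 7, which has 2 distinct prime factors.

2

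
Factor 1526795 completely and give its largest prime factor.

1526795 = 5 · 305359
305359 = 47 · 6497
6497 = 73 · 89
89 is prime.
So 1526795 = 5 · 47 · 73 · 89; the largest prime factor is 89.

89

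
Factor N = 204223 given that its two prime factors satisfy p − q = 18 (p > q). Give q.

Since p = q + 18, we have 204223 = q(q + 18), so q² + 18q − 204223 = 0.
Discriminant: 18² + 4·204223 = 324 + 816892 = 817216; √817216 = 904.
q = (−18 + 904)/2 = 443, and p = q + 18 = 461.
Check: 443 · 461 = 204223.

443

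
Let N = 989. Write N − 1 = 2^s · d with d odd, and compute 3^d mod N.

989 − 1 = 988 = 2^2 · 247, so d = 247.
3^1 ≡ 3 (mod 989)
3^2 ≡ 3^2 = 9 ≡ 9 (mod 989)
3^4 ≡ 9^2 = 81 ≡ 81 (mod 989)
3^8 ≡ 81^2 = 6561 ≡ 627 (mod 989)
3^16 ≡ 627^2 = 393129 ≡ 496 (mod 989)
3^32 ≡ 496^2 = 246016 ≡ 744 (mod 989)
3^64 ≡ 744^2 = 553536 ≡ 685 (mod 989)
3^128 ≡ 685^2 = 469225 ≡ 439 (mod 989)
247 = 128 + 64 + 32 + 16 + 4 + 2 + 1 in binary powers of 2.
So 3^247 ≡ 439 · 685 · 744 · 496 · 81 · 9 · 3 ≡ 450 (mod 989).
Squaring chain: 450 → 744; never reaches −1, so base 3 is a Miller–Rabin witness that 989 is composite.

450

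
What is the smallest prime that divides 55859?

83

55859 is odd.
Digit sum 32, not divisible by 3.
Ends in 9: not divisible by 5.
7: 55859 = 7·7979 + 6
11: 55859 = 11·5078 + 1
13: 55859 = 13·4296 + 11
17: 55859 = 17·3285 + 14
19: 55859 = 19·2939 + 18
23: 55859 = 23·2428 + 15
29: 55859 = 29·1926 + 5
31: 55859 = 31·1801 + 28
37: 55859 = 37·1509 + 26
41: 55859 = 41·1362 + 17
43: 55859 = 43·1299 + 2
47: 55859 = 47·1188 + 23
53: 55859 = 53·1053 + 50
59: 55859 = 59·946 + 45
61: 55859 = 61·915 + 44
67: 55859 = 67·833 + 48
71: 55859 = 71·786 + 53
73: 55859 = 73·765 + 14
79: 55859 = 79·707 + 6
83: 55859 = 83·673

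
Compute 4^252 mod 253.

4^1 ≡ 4 (mod 253)
4^2 ≡ 4^2 = 16 ≡ 16 (mod 253)
4^4 ≡ 16^2 = 256 ≡ 3 (mod 253)
4^8 ≡ 3^2 = 9 ≡ 9 (mod 253)
4^16 ≡ 9^2 = 81 ≡ 81 (mod 253)
4^32 ≡ 81^2 = 6561 ≡ 236 (mod 253)
4^64 ≡ 236^2 = 55696 ≡ 36 (mod 253)
4^128 ≡ 36^2 = 1296 ≡ 31 (mod 253)
252 = 128 + 64 + 32 + 16 + 8 + 4 in binary powers of 2.
So 4^252 ≡ 31 · 36 · 236 · 81 · 9 · 3 ≡ 236 (mod 253).
Since 236 ≠ 1, base 4 is a Fermat witness: 253 is composite.

236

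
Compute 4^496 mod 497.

333

4^1 ≡ 4 (mod 497)
4^2 ≡ 4^2 = 16 ≡ 16 (mod 497)
4^4 ≡ 16^2 = 256 ≡ 256 (mod 497)
4^8 ≡ 256^2 = 65536 ≡ 429 (mod 497)
4^16 ≡ 429^2 = 184041 ≡ 151 (mod 497)
4^32 ≡ 151^2 = 22801 ≡ 436 (mod 497)
4^64 ≡ 436^2 = 190096 ≡ 242 (mod 497)
4^128 ≡ 242^2 = 58564 ≡ 415 (mod 497)
4^256 ≡ 415^2 = 172225 ≡ 263 (mod 497)
496 = 256 + 128 + 64 + 32 + 16 in binary powers of 2.
So 4^496 ≡ 263 · 415 · 242 · 436 · 151 ≡ 333 (mod 497).
Since 333 ≠ 1, base 4 is a Fermat witness: 497 is composite.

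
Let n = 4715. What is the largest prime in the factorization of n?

4715 = 5 · 943
943 = 23 · 41
41 is prime.
So 4715 = 5 · 23 · 41; the largest prime factor is 41.

41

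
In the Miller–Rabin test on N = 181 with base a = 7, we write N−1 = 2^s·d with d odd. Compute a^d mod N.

181 − 1 = 180 = 2^2 · 45, so d = 45.
7^1 ≡ 7 (mod 181)
7^2 ≡ 7^2 = 49 ≡ 49 (mod 181)
7^4 ≡ 49^2 = 2401 ≡ 48 (mod 181)
7^8 ≡ 48^2 = 2304 ≡ 132 (mod 181)
7^16 ≡ 132^2 = 17424 ≡ 48 (mod 181)
7^32 ≡ 48^2 = 2304 ≡ 132 (mod 181)
45 = 32 + 8 + 4 + 1 in binary powers of 2.
So 7^45 ≡ 132 · 132 · 48 · 7 ≡ 19 (mod 181).
Squaring chain: 19 → 180; reaches −1, so base 7 does not prove 181 composite.

19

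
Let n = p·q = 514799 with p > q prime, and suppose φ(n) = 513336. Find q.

φ(n) = (p−1)(q−1) = n − (p+q) + 1, so p + q = 514799 − 513336 + 1 = 1464.
p and q are the roots of t² − 1464t + 514799 = 0.
Discriminant: 1464² − 4·514799 = 2143296 − 2059196 = 84100; √84100 = 290.
q = (1464 − 290)/2 = 587, p = (1464 + 290)/2 = 877.
Check: 587 · 877 = 514799.

587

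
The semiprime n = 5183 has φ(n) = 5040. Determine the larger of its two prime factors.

φ(n) = (p−1)(q−1) = n − (p+q) + 1, so p + q = 5183 − 5040 + 1 = 144.
p and q are the roots of t² − 144t + 5183 = 0.
Discriminant: 144² − 4·5183 = 20736 − 20732 = 4; √4 = 2.
q = (144 − 2)/2 = 71, p = (144 + 2)/2 = 73.
Check: 71 · 73 = 5183.

73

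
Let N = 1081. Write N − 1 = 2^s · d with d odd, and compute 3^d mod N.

1081 − 1 = 1080 = 2^3 · 135, so d = 135.
3^1 ≡ 3 (mod 1081)
3^2 ≡ 3^2 = 9 ≡ 9 (mod 1081)
3^4 ≡ 9^2 = 81 ≡ 81 (mod 1081)
3^8 ≡ 81^2 = 6561 ≡ 75 (mod 1081)
3^16 ≡ 75^2 = 5625 ≡ 220 (mod 1081)
3^32 ≡ 220^2 = 48400 ≡ 836 (mod 1081)
3^64 ≡ 836^2 = 698896 ≡ 570 (mod 1081)
3^128 ≡ 570^2 = 324900 ≡ 600 (mod 1081)
135 = 128 + 4 + 2 + 1 in binary powers of 2.
So 3^135 ≡ 600 · 81 · 9 · 3 ≡ 947 (mod 1081).
Squaring chain: 947 → 660 → 1038; never reaches −1, so base 3 is a Miller–Rabin witness that 1081 is composite.

947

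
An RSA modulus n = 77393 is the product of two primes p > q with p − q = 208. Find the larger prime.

Since p = q + 208, we have 77393 = q(q + 208), so q² + 208q − 77393 = 0.
Discriminant: 208² + 4·77393 = 43264 + 309572 = 352836; √352836 = 594.
q = (−208 + 594)/2 = 193, and p = q + 208 = 401.
Check: 193 · 401 = 77393.

401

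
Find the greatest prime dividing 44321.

44321 = 23 · 1927
1927 = 41 · 47
47 is prime.
So 44321 = 23 · 41 · 47; the largest prime factor is 47.

47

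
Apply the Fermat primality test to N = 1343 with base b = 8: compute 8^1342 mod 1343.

8^1 ≡ 8 (mod 1343)
8^2 ≡ 8^2 = 64 ≡ 64 (mod 1343)
8^4 ≡ 64^2 = 4096 ≡ 67 (mod 1343)
8^8 ≡ 67^2 = 4489 ≡ 460 (mod 1343)
8^16 ≡ 460^2 = 211600 ≡ 749 (mod 1343)
8^32 ≡ 749^2 = 561001 ≡ 970 (mod 1343)
8^64 ≡ 970^2 = 940900 ≡ 800 (mod 1343)
8^128 ≡ 800^2 = 640000 ≡ 732 (mod 1343)
8^256 ≡ 732^2 = 535824 ≡ 1310 (mod 1343)
8^512 ≡ 1310^2 = 1716100 ≡ 1089 (mod 1343)
8^1024 ≡ 1089^2 = 1185921 ≡ 52 (mod 1343)
1342 = 1024 + 256 + 32 + 16 + 8 + 4 + 2 in binary powers of 2.
So 8^1342 ≡ 52 · 1310 · 970 · 749 · 460 · 67 · 64 ≡ 38 (mod 1343).
Since 38 ≠ 1, base 8 is a Fermat witness: 1343 is composite.

38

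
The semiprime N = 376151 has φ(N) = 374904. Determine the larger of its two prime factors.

739

φ(n) = (p−1)(q−1) = n − (p+q) + 1, so p + q = 376151 − 374904 + 1 = 1248.
p and q are the roots of t² − 1248t + 376151 = 0.
Discriminant: 1248² − 4·376151 = 1557504 − 1504604 = 52900; √52900 = 230.
q = (1248 − 230)/2 = 509, p = (1248 + 230)/2 = 739.
Check: 509 · 739 = 376151.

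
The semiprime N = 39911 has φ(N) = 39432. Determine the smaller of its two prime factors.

φ(n) = (p−1)(q−1) = n − (p+q) + 1, so p + q = 39911 − 39432 + 1 = 480.
p and q are the roots of t² − 480t + 39911 = 0.
Discriminant: 480² − 4·39911 = 230400 − 159644 = 70756; √70756 = 266.
q = (480 − 266)/2 = 107, p = (480 + 266)/2 = 373.
Check: 107 · 373 = 39911.

107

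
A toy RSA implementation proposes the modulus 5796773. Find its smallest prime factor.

67

5796773 is odd.
Digit sum 44, not divisible by 3.
Ends in 3: not divisible by 5.
7: 5796773 = 7·828110 + 3
11: 5796773 = 11·526979 + 4
13: 5796773 = 13·445905 + 8
17: 5796773 = 17·340986 + 11
19: 5796773 = 19·305093 + 6
23: 5796773 = 23·252033 + 14
29: 5796773 = 29·199888 + 21
31: 5796773 = 31·186992 + 21
37: 5796773 = 37·156669 + 20
41: 5796773 = 41·141384 + 29
43: 5796773 = 43·134808 + 29
47: 5796773 = 47·123335 + 28
53: 5796773 = 53·109373 + 4
59: 5796773 = 59·98250 + 23
61: 5796773 = 61·95029 + 4
67: 5796773 = 67·86519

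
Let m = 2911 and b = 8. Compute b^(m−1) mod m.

8^1 ≡ 8 (mod 2911)
8^2 ≡ 8^2 = 64 ≡ 64 (mod 2911)
8^4 ≡ 64^2 = 4096 ≡ 1185 (mod 2911)
8^8 ≡ 1185^2 = 1404225 ≡ 1123 (mod 2911)
8^16 ≡ 1123^2 = 1261129 ≡ 666 (mod 2911)
8^32 ≡ 666^2 = 443556 ≡ 1084 (mod 2911)
8^64 ≡ 1084^2 = 1175056 ≡ 1923 (mod 2911)
8^128 ≡ 1923^2 = 3697929 ≡ 959 (mod 2911)
8^256 ≡ 959^2 = 919681 ≡ 2716 (mod 2911)
8^512 ≡ 2716^2 = 7376656 ≡ 182 (mod 2911)
8^1024 ≡ 182^2 = 33124 ≡ 1103 (mod 2911)
8^2048 ≡ 1103^2 = 1216609 ≡ 2722 (mod 2911)
2910 = 2048 + 512 + 256 + 64 + 16 + 8 + 4 + 2 in binary powers of 2.
So 8^2910 ≡ 2722 · 182 · 2716 · 1923 · 666 · 1123 · 1185 · 64 ≡ 2664 (mod 2911).
Since 2664 ≠ 1, base 8 is a Fermat witness: 2911 is composite.

2664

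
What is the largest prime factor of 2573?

83

2573 = 31 · 83
83 is prime.
So 2573 = 31 · 83; the largest prime factor is 83.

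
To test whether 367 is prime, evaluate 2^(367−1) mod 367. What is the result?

1

2^1 ≡ 2 (mod 367)
2^2 ≡ 2^2 = 4 ≡ 4 (mod 367)
2^4 ≡ 4^2 = 16 ≡ 16 (mod 367)
2^8 ≡ 16^2 = 256 ≡ 256 (mod 367)
2^16 ≡ 256^2 = 65536 ≡ 210 (mod 367)
2^32 ≡ 210^2 = 44100 ≡ 60 (mod 367)
2^64 ≡ 60^2 = 3600 ≡ 297 (mod 367)
2^128 ≡ 297^2 = 88209 ≡ 129 (mod 367)
2^256 ≡ 129^2 = 16641 ≡ 126 (mod 367)
366 = 256 + 64 + 32 + 8 + 4 + 2 in binary powers of 2.
So 2^366 ≡ 126 · 297 · 60 · 256 · 16 · 4 ≡ 1 (mod 367).
Since the result is 1, base 2 gives no evidence that 367 is composite.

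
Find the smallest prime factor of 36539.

36539 is odd.
Digit sum 26, not divisible by 3.
Ends in 9: not divisible by 5.
7: 36539 = 7·5219 + 6
11: 36539 = 11·3321 + 8
13: 36539 = 13·2810 + 9
17: 36539 = 17·2149 + 6
19: 36539 = 19·1923 + 2
23: 36539 = 23·1588 + 15
29: 36539 = 29·1259 + 28
31: 36539 = 31·1178 + 21
37: 36539 = 37·987 + 20
41: 36539 = 41·891 + 8
43: 36539 = 43·849 + 32
47: 36539 = 47·777 + 20
53: 36539 = 53·689 + 22
59: 36539 = 59·619 + 18
61: 36539 = 61·599

61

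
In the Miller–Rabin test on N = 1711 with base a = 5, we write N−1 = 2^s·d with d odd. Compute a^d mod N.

730

1711 − 1 = 1710 = 2^1 · 855, so d = 855.
5^1 ≡ 5 (mod 1711)
5^2 ≡ 5^2 = 25 ≡ 25 (mod 1711)
5^4 ≡ 25^2 = 625 ≡ 625 (mod 1711)
5^8 ≡ 625^2 = 390625 ≡ 517 (mod 1711)
5^16 ≡ 517^2 = 267289 ≡ 373 (mod 1711)
5^32 ≡ 373^2 = 139129 ≡ 538 (mod 1711)
5^64 ≡ 538^2 = 289444 ≡ 285 (mod 1711)
5^128 ≡ 285^2 = 81225 ≡ 808 (mod 1711)
5^256 ≡ 808^2 = 652864 ≡ 973 (mod 1711)
5^512 ≡ 973^2 = 946729 ≡ 546 (mod 1711)
855 = 512 + 256 + 64 + 16 + 4 + 2 + 1 in binary powers of 2.
So 5^855 ≡ 546 · 973 · 285 · 373 · 625 · 25 · 5 ≡ 730 (mod 1711).
Squaring chain: 730; never reaches −1, so base 5 is a Miller–Rabin witness that 1711 is composite.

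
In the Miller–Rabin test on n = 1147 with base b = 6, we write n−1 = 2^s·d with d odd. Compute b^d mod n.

1147 − 1 = 1146 = 2^1 · 573, so d = 573.
6^1 ≡ 6 (mod 1147)
6^2 ≡ 6^2 = 36 ≡ 36 (mod 1147)
6^4 ≡ 36^2 = 1296 ≡ 149 (mod 1147)
6^8 ≡ 149^2 = 22201 ≡ 408 (mod 1147)
6^16 ≡ 408^2 = 166464 ≡ 149 (mod 1147)
6^32 ≡ 149^2 = 22201 ≡ 408 (mod 1147)
6^64 ≡ 408^2 = 166464 ≡ 149 (mod 1147)
6^128 ≡ 149^2 = 22201 ≡ 408 (mod 1147)
6^256 ≡ 408^2 = 166464 ≡ 149 (mod 1147)
6^512 ≡ 149^2 = 22201 ≡ 408 (mod 1147)
573 = 512 + 32 + 16 + 8 + 4 + 1 in binary powers of 2.
So 6^573 ≡ 408 · 408 · 149 · 408 · 149 · 6 ≡ 154 (mod 1147).
Squaring chain: 154; never reaches −1, so base 6 is a Miller–Rabin witness that 1147 is composite.

154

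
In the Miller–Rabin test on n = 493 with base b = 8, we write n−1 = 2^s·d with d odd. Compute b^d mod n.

493 − 1 = 492 = 2^2 · 123, so d = 123.
8^1 ≡ 8 (mod 493)
8^2 ≡ 8^2 = 64 ≡ 64 (mod 493)
8^4 ≡ 64^2 = 4096 ≡ 152 (mod 493)
8^8 ≡ 152^2 = 23104 ≡ 426 (mod 493)
8^16 ≡ 426^2 = 181476 ≡ 52 (mod 493)
8^32 ≡ 52^2 = 2704 ≡ 239 (mod 493)
8^64 ≡ 239^2 = 57121 ≡ 426 (mod 493)
123 = 64 + 32 + 16 + 8 + 2 + 1 in binary powers of 2.
So 8^123 ≡ 426 · 239 · 52 · 426 · 64 · 8 ≡ 206 (mod 493).
Squaring chain: 206 → 38; never reaches −1, so base 8 is a Miller–Rabin witness that 493 is composite.

206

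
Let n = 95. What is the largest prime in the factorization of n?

19

95 = 5 · 19
19 is prime.
So 95 = 5 · 19; the largest prime factor is 19.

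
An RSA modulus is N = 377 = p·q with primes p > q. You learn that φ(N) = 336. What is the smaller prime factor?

13

φ(n) = (p−1)(q−1) = n − (p+q) + 1, so p + q = 377 − 336 + 1 = 42.
p and q are the roots of t² − 42t + 377 = 0.
Discriminant: 42² − 4·377 = 1764 − 1508 = 256; √256 = 16.
q = (42 − 16)/2 = 13, p = (42 + 16)/2 = 29.
Check: 13 · 29 = 377.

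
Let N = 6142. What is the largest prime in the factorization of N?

83

6142 = 2 · 3071
3071 = 37 · 83
83 is prime.
So 6142 = 2 · 37 · 83; the largest prime factor is 83.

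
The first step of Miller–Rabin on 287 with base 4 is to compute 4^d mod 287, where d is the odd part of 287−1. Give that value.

23

287 − 1 = 286 = 2^1 · 143, so d = 143.
4^1 ≡ 4 (mod 287)
4^2 ≡ 4^2 = 16 ≡ 16 (mod 287)
4^4 ≡ 16^2 = 256 ≡ 256 (mod 287)
4^8 ≡ 256^2 = 65536 ≡ 100 (mod 287)
4^16 ≡ 100^2 = 10000 ≡ 242 (mod 287)
4^32 ≡ 242^2 = 58564 ≡ 16 (mod 287)
4^64 ≡ 16^2 = 256 ≡ 256 (mod 287)
4^128 ≡ 256^2 = 65536 ≡ 100 (mod 287)
143 = 128 + 8 + 4 + 2 + 1 in binary powers of 2.
So 4^143 ≡ 100 · 100 · 256 · 16 · 4 ≡ 23 (mod 287).
Squaring chain: 23; never reaches −1, so base 4 is a Miller–Rabin witness that 287 is composite.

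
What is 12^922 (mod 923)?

703

12^1 ≡ 12 (mod 923)
12^2 ≡ 12^2 = 144 ≡ 144 (mod 923)
12^4 ≡ 144^2 = 20736 ≡ 430 (mod 923)
12^8 ≡ 430^2 = 184900 ≡ 300 (mod 923)
12^16 ≡ 300^2 = 90000 ≡ 469 (mod 923)
12^32 ≡ 469^2 = 219961 ≡ 287 (mod 923)
12^64 ≡ 287^2 = 82369 ≡ 222 (mod 923)
12^128 ≡ 222^2 = 49284 ≡ 365 (mod 923)
12^256 ≡ 365^2 = 133225 ≡ 313 (mod 923)
12^512 ≡ 313^2 = 97969 ≡ 131 (mod 923)
922 = 512 + 256 + 128 + 16 + 8 + 2 in binary powers of 2.
So 12^922 ≡ 131 · 313 · 365 · 469 · 300 · 144 ≡ 703 (mod 923).
Since 703 ≠ 1, base 12 is a Fermat witness: 923 is composite.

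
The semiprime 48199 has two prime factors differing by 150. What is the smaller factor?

Since p = q + 150, we have 48199 = q(q + 150), so q² + 150q − 48199 = 0.
Discriminant: 150² + 4·48199 = 22500 + 192796 = 215296; √215296 = 464.
q = (−150 + 464)/2 = 157, and p = q + 150 = 307.
Check: 157 · 307 = 48199.

157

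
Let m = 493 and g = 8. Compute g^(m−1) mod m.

8^1 ≡ 8 (mod 493)
8^2 ≡ 8^2 = 64 ≡ 64 (mod 493)
8^4 ≡ 64^2 = 4096 ≡ 152 (mod 493)
8^8 ≡ 152^2 = 23104 ≡ 426 (mod 493)
8^16 ≡ 426^2 = 181476 ≡ 52 (mod 493)
8^32 ≡ 52^2 = 2704 ≡ 239 (mod 493)
8^64 ≡ 239^2 = 57121 ≡ 426 (mod 493)
8^128 ≡ 426^2 = 181476 ≡ 52 (mod 493)
8^256 ≡ 52^2 = 2704 ≡ 239 (mod 493)
492 = 256 + 128 + 64 + 32 + 8 + 4 in binary powers of 2.
So 8^492 ≡ 239 · 52 · 426 · 239 · 426 · 152 ≡ 458 (mod 493).
Since 458 ≠ 1, base 8 is a Fermat witness: 493 is composite.

458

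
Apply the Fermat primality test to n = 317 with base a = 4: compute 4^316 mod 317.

1

4^1 ≡ 4 (mod 317)
4^2 ≡ 4^2 = 16 ≡ 16 (mod 317)
4^4 ≡ 16^2 = 256 ≡ 256 (mod 317)
4^8 ≡ 256^2 = 65536 ≡ 234 (mod 317)
4^16 ≡ 234^2 = 54756 ≡ 232 (mod 317)
4^32 ≡ 232^2 = 53824 ≡ 251 (mod 317)
4^64 ≡ 251^2 = 63001 ≡ 235 (mod 317)
4^128 ≡ 235^2 = 55225 ≡ 67 (mod 317)
4^256 ≡ 67^2 = 4489 ≡ 51 (mod 317)
316 = 256 + 32 + 16 + 8 + 4 in binary powers of 2.
So 4^316 ≡ 51 · 251 · 232 · 234 · 256 ≡ 1 (mod 317).
Since the result is 1, base 4 gives no evidence that 317 is composite.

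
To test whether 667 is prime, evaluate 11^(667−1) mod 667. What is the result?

11^1 ≡ 11 (mod 667)
11^2 ≡ 11^2 = 121 ≡ 121 (mod 667)
11^4 ≡ 121^2 = 14641 ≡ 634 (mod 667)
11^8 ≡ 634^2 = 401956 ≡ 422 (mod 667)
11^16 ≡ 422^2 = 178084 ≡ 662 (mod 667)
11^32 ≡ 662^2 = 438244 ≡ 25 (mod 667)
11^64 ≡ 25^2 = 625 ≡ 625 (mod 667)
11^128 ≡ 625^2 = 390625 ≡ 430 (mod 667)
11^256 ≡ 430^2 = 184900 ≡ 141 (mod 667)
11^512 ≡ 141^2 = 19881 ≡ 538 (mod 667)
666 = 512 + 128 + 16 + 8 + 2 in binary powers of 2.
So 11^666 ≡ 538 · 430 · 662 · 422 · 121 ≡ 216 (mod 667).
Since 216 ≠ 1, base 11 is a Fermat witness: 667 is composite.

216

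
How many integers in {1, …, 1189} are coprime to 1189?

1120

Factor: 1189 = 29 · 41.
φ(1189) = (29−1) · (41−1) = 28 · 40 = 1120.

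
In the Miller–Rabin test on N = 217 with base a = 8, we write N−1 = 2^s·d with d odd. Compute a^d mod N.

217 − 1 = 216 = 2^3 · 27, so d = 27.
8^1 ≡ 8 (mod 217)
8^2 ≡ 8^2 = 64 ≡ 64 (mod 217)
8^4 ≡ 64^2 = 4096 ≡ 190 (mod 217)
8^8 ≡ 190^2 = 36100 ≡ 78 (mod 217)
8^16 ≡ 78^2 = 6084 ≡ 8 (mod 217)
27 = 16 + 8 + 2 + 1 in binary powers of 2.
So 8^27 ≡ 8 · 78 · 64 · 8 ≡ 64 (mod 217).
Squaring chain: 64 → 190 → 78; never reaches −1, so base 8 is a Miller–Rabin witness that 217 is composite.

64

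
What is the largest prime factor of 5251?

89

5251 = 59 · 89
89 is prime.
So 5251 = 59 · 89; the largest prime factor is 89.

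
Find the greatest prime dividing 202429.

73

202429 = 47 · 4307
4307 = 59 · 73
73 is prime.
So 202429 = 47 · 59 · 73; the largest prime factor is 73.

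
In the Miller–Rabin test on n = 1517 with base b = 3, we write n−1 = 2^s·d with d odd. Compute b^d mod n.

1298

1517 − 1 = 1516 = 2^2 · 379, so d = 379.
3^1 ≡ 3 (mod 1517)
3^2 ≡ 3^2 = 9 ≡ 9 (mod 1517)
3^4 ≡ 9^2 = 81 ≡ 81 (mod 1517)
3^8 ≡ 81^2 = 6561 ≡ 493 (mod 1517)
3^16 ≡ 493^2 = 243049 ≡ 329 (mod 1517)
3^32 ≡ 329^2 = 108241 ≡ 534 (mod 1517)
3^64 ≡ 534^2 = 285156 ≡ 1477 (mod 1517)
3^128 ≡ 1477^2 = 2181529 ≡ 83 (mod 1517)
3^256 ≡ 83^2 = 6889 ≡ 821 (mod 1517)
379 = 256 + 64 + 32 + 16 + 8 + 2 + 1 in binary powers of 2.
So 3^379 ≡ 821 · 1477 · 534 · 329 · 493 · 9 · 3 ≡ 1298 (mod 1517).
Squaring chain: 1298 → 934; never reaches −1, so base 3 is a Miller–Rabin witness that 1517 is composite.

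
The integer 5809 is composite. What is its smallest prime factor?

37

5809 is odd.
Digit sum 22, not divisible by 3.
Ends in 9: not divisible by 5.
7: 5809 = 7·829 + 6
11: 5809 = 11·528 + 1
13: 5809 = 13·446 + 11
17: 5809 = 17·341 + 12
19: 5809 = 19·305 + 14
23: 5809 = 23·252 + 13
29: 5809 = 29·200 + 9
31: 5809 = 31·187 + 12
37: 5809 = 37·157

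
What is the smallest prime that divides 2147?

19

2147 is odd.
Digit sum 14, not divisible by 3.
Ends in 7: not divisible by 5.
7: 2147 = 7·306 + 5
11: 2147 = 11·195 + 2
13: 2147 = 13·165 + 2
17: 2147 = 17·126 + 5
19: 2147 = 19·113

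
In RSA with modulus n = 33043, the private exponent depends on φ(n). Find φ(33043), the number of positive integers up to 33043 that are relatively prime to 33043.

Factor: 33043 = 173 · 191.
φ(33043) = (173−1) · (191−1) = 172 · 190 = 32680.

32680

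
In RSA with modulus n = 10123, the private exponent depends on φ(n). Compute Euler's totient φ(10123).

9880

Factor: 10123 = 53 · 191.
φ(10123) = (53−1) · (191−1) = 52 · 190 = 9880.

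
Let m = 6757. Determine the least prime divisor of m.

6757 is odd.
Digit sum 25, not divisible by 3.
Ends in 7: not divisible by 5.
7: 6757 = 7·965 + 2
11: 6757 = 11·614 + 3
13: 6757 = 13·519 + 10
17: 6757 = 17·397 + 8
19: 6757 = 19·355 + 12
23: 6757 = 23·293 + 18
29: 6757 = 29·233

29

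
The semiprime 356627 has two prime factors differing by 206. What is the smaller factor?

503

Since p = q + 206, we have 356627 = q(q + 206), so q² + 206q − 356627 = 0.
Discriminant: 206² + 4·356627 = 42436 + 1426508 = 1468944; √1468944 = 1212.
q = (−206 + 1212)/2 = 503, and p = q + 206 = 709.
Check: 503 · 709 = 356627.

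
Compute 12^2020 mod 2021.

12^1 ≡ 12 (mod 2021)
12^2 ≡ 12^2 = 144 ≡ 144 (mod 2021)
12^4 ≡ 144^2 = 20736 ≡ 526 (mod 2021)
12^8 ≡ 526^2 = 276676 ≡ 1820 (mod 2021)
12^16 ≡ 1820^2 = 3312400 ≡ 2002 (mod 2021)
12^32 ≡ 2002^2 = 4008004 ≡ 361 (mod 2021)
12^64 ≡ 361^2 = 130321 ≡ 977 (mod 2021)
12^128 ≡ 977^2 = 954529 ≡ 617 (mod 2021)
12^256 ≡ 617^2 = 380689 ≡ 741 (mod 2021)
12^512 ≡ 741^2 = 549081 ≡ 1390 (mod 2021)
12^1024 ≡ 1390^2 = 1932100 ≡ 24 (mod 2021)
2020 = 1024 + 512 + 256 + 128 + 64 + 32 + 4 in binary powers of 2.
So 12^2020 ≡ 24 · 1390 · 741 · 617 · 977 · 361 · 526 ≡ 397 (mod 2021).
Since 397 ≠ 1, base 12 is a Fermat witness: 2021 is composite.

397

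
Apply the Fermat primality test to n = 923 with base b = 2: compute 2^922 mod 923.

49

2^1 ≡ 2 (mod 923)
2^2 ≡ 2^2 = 4 ≡ 4 (mod 923)
2^4 ≡ 4^2 = 16 ≡ 16 (mod 923)
2^8 ≡ 16^2 = 256 ≡ 256 (mod 923)
2^16 ≡ 256^2 = 65536 ≡ 3 (mod 923)
2^32 ≡ 3^2 = 9 ≡ 9 (mod 923)
2^64 ≡ 9^2 = 81 ≡ 81 (mod 923)
2^128 ≡ 81^2 = 6561 ≡ 100 (mod 923)
2^256 ≡ 100^2 = 10000 ≡ 770 (mod 923)
2^512 ≡ 770^2 = 592900 ≡ 334 (mod 923)
922 = 512 + 256 + 128 + 16 + 8 + 2 in binary powers of 2.
So 2^922 ≡ 334 · 770 · 100 · 3 · 256 · 4 ≡ 49 (mod 923).
Since 49 ≠ 1, base 2 is a Fermat witness: 923 is composite.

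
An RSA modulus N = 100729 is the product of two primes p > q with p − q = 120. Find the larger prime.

383

Since p = q + 120, we have 100729 = q(q + 120), so q² + 120q − 100729 = 0.
Discriminant: 120² + 4·100729 = 14400 + 402916 = 417316; √417316 = 646.
q = (−120 + 646)/2 = 263, and p = q + 120 = 383.
Check: 263 · 383 = 100729.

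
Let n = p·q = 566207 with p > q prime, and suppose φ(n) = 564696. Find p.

829

φ(n) = (p−1)(q−1) = n − (p+q) + 1, so p + q = 566207 − 564696 + 1 = 1512.
p and q are the roots of t² − 1512t + 566207 = 0.
Discriminant: 1512² − 4·566207 = 2286144 − 2264828 = 21316; √21316 = 146.
q = (1512 − 146)/2 = 683, p = (1512 + 146)/2 = 829.
Check: 683 · 829 = 566207.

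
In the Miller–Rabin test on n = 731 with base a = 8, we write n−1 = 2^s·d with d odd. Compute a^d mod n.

731 − 1 = 730 = 2^1 · 365, so d = 365.
8^1 ≡ 8 (mod 731)
8^2 ≡ 8^2 = 64 ≡ 64 (mod 731)
8^4 ≡ 64^2 = 4096 ≡ 441 (mod 731)
8^8 ≡ 441^2 = 194481 ≡ 35 (mod 731)
8^16 ≡ 35^2 = 1225 ≡ 494 (mod 731)
8^32 ≡ 494^2 = 244036 ≡ 613 (mod 731)
8^64 ≡ 613^2 = 375769 ≡ 35 (mod 731)
8^128 ≡ 35^2 = 1225 ≡ 494 (mod 731)
8^256 ≡ 494^2 = 244036 ≡ 613 (mod 731)
365 = 256 + 64 + 32 + 8 + 4 + 1 in binary powers of 2.
So 8^365 ≡ 613 · 35 · 613 · 35 · 441 · 8 ≡ 94 (mod 731).
Squaring chain: 94; never reaches −1, so base 8 is a Miller–Rabin witness that 731 is composite.

94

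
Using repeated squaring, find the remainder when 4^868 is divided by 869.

9

4^1 ≡ 4 (mod 869)
4^2 ≡ 4^2 = 16 ≡ 16 (mod 869)
4^4 ≡ 16^2 = 256 ≡ 256 (mod 869)
4^8 ≡ 256^2 = 65536 ≡ 361 (mod 869)
4^16 ≡ 361^2 = 130321 ≡ 840 (mod 869)
4^32 ≡ 840^2 = 705600 ≡ 841 (mod 869)
4^64 ≡ 841^2 = 707281 ≡ 784 (mod 869)
4^128 ≡ 784^2 = 614656 ≡ 273 (mod 869)
4^256 ≡ 273^2 = 74529 ≡ 664 (mod 869)
4^512 ≡ 664^2 = 440896 ≡ 313 (mod 869)
868 = 512 + 256 + 64 + 32 + 4 in binary powers of 2.
So 4^868 ≡ 313 · 664 · 784 · 841 · 256 ≡ 9 (mod 869).
Since 9 ≠ 1, base 4 is a Fermat witness: 869 is composite.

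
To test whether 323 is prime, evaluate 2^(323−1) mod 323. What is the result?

2^1 ≡ 2 (mod 323)
2^2 ≡ 2^2 = 4 ≡ 4 (mod 323)
2^4 ≡ 4^2 = 16 ≡ 16 (mod 323)
2^8 ≡ 16^2 = 256 ≡ 256 (mod 323)
2^16 ≡ 256^2 = 65536 ≡ 290 (mod 323)
2^32 ≡ 290^2 = 84100 ≡ 120 (mod 323)
2^64 ≡ 120^2 = 14400 ≡ 188 (mod 323)
2^128 ≡ 188^2 = 35344 ≡ 137 (mod 323)
2^256 ≡ 137^2 = 18769 ≡ 35 (mod 323)
322 = 256 + 64 + 2 in binary powers of 2.
So 2^322 ≡ 35 · 188 · 4 ≡ 157 (mod 323).
Since 157 ≠ 1, base 2 is a Fermat witness: 323 is composite.

157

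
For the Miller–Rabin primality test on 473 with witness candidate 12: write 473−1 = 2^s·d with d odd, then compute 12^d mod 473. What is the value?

473 − 1 = 472 = 2^3 · 59, so d = 59.
12^1 ≡ 12 (mod 473)
12^2 ≡ 12^2 = 144 ≡ 144 (mod 473)
12^4 ≡ 144^2 = 20736 ≡ 397 (mod 473)
12^8 ≡ 397^2 = 157609 ≡ 100 (mod 473)
12^16 ≡ 100^2 = 10000 ≡ 67 (mod 473)
12^32 ≡ 67^2 = 4489 ≡ 232 (mod 473)
59 = 32 + 16 + 8 + 2 + 1 in binary powers of 2.
So 12^59 ≡ 232 · 67 · 100 · 144 · 12 ≡ 331 (mod 473).
Squaring chain: 331 → 298 → 353; never reaches −1, so base 12 is a Miller–Rabin witness that 473 is composite.

331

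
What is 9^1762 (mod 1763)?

9^1 ≡ 9 (mod 1763)
9^2 ≡ 9^2 = 81 ≡ 81 (mod 1763)
9^4 ≡ 81^2 = 6561 ≡ 1272 (mod 1763)
9^8 ≡ 1272^2 = 1617984 ≡ 1313 (mod 1763)
9^16 ≡ 1313^2 = 1723969 ≡ 1518 (mod 1763)
9^32 ≡ 1518^2 = 2304324 ≡ 83 (mod 1763)
9^64 ≡ 83^2 = 6889 ≡ 1600 (mod 1763)
9^128 ≡ 1600^2 = 2560000 ≡ 124 (mod 1763)
9^256 ≡ 124^2 = 15376 ≡ 1272 (mod 1763)
9^512 ≡ 1272^2 = 1617984 ≡ 1313 (mod 1763)
9^1024 ≡ 1313^2 = 1723969 ≡ 1518 (mod 1763)
1762 = 1024 + 512 + 128 + 64 + 32 + 2 in binary powers of 2.
So 9^1762 ≡ 1518 · 1313 · 124 · 1600 · 83 · 81 ≡ 1393 (mod 1763).
Since 1393 ≠ 1, base 9 is a Fermat witness: 1763 is composite.

1393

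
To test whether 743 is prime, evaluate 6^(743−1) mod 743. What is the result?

6^1 ≡ 6 (mod 743)
6^2 ≡ 6^2 = 36 ≡ 36 (mod 743)
6^4 ≡ 36^2 = 1296 ≡ 553 (mod 743)
6^8 ≡ 553^2 = 305809 ≡ 436 (mod 743)
6^16 ≡ 436^2 = 190096 ≡ 631 (mod 743)
6^32 ≡ 631^2 = 398161 ≡ 656 (mod 743)
6^64 ≡ 656^2 = 430336 ≡ 139 (mod 743)
6^128 ≡ 139^2 = 19321 ≡ 3 (mod 743)
6^256 ≡ 3^2 = 9 ≡ 9 (mod 743)
6^512 ≡ 9^2 = 81 ≡ 81 (mod 743)
742 = 512 + 128 + 64 + 32 + 4 + 2 in binary powers of 2.
So 6^742 ≡ 81 · 3 · 139 · 656 · 553 · 36 ≡ 1 (mod 743).
Since the result is 1, base 6 gives no evidence that 743 is composite.

1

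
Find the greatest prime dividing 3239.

3239 = 41 · 79
79 is prime.
So 3239 = 41 · 79; the largest prime factor is 79.

79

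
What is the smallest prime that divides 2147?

2147 is odd.
Digit sum 14, not divisible by 3.
Ends in 7: not divisible by 5.
7: 2147 = 7·306 + 5
11: 2147 = 11·195 + 2
13: 2147 = 13·165 + 2
17: 2147 = 17·126 + 5
19: 2147 = 19·113

19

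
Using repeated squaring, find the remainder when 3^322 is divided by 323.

3^1 ≡ 3 (mod 323)
3^2 ≡ 3^2 = 9 ≡ 9 (mod 323)
3^4 ≡ 9^2 = 81 ≡ 81 (mod 323)
3^8 ≡ 81^2 = 6561 ≡ 101 (mod 323)
3^16 ≡ 101^2 = 10201 ≡ 188 (mod 323)
3^32 ≡ 188^2 = 35344 ≡ 137 (mod 323)
3^64 ≡ 137^2 = 18769 ≡ 35 (mod 323)
3^128 ≡ 35^2 = 1225 ≡ 256 (mod 323)
3^256 ≡ 256^2 = 65536 ≡ 290 (mod 323)
322 = 256 + 64 + 2 in binary powers of 2.
So 3^322 ≡ 290 · 35 · 9 ≡ 264 (mod 323).
Since 264 ≠ 1, base 3 is a Fermat witness: 323 is composite.

264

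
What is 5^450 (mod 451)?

122

5^1 ≡ 5 (mod 451)
5^2 ≡ 5^2 = 25 ≡ 25 (mod 451)
5^4 ≡ 25^2 = 625 ≡ 174 (mod 451)
5^8 ≡ 174^2 = 30276 ≡ 59 (mod 451)
5^16 ≡ 59^2 = 3481 ≡ 324 (mod 451)
5^32 ≡ 324^2 = 104976 ≡ 344 (mod 451)
5^64 ≡ 344^2 = 118336 ≡ 174 (mod 451)
5^128 ≡ 174^2 = 30276 ≡ 59 (mod 451)
5^256 ≡ 59^2 = 3481 ≡ 324 (mod 451)
450 = 256 + 128 + 64 + 2 in binary powers of 2.
So 5^450 ≡ 324 · 59 · 174 · 25 ≡ 122 (mod 451).
Since 122 ≠ 1, base 5 is a Fermat witness: 451 is composite.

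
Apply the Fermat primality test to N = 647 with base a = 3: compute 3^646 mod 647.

1

3^1 ≡ 3 (mod 647)
3^2 ≡ 3^2 = 9 ≡ 9 (mod 647)
3^4 ≡ 9^2 = 81 ≡ 81 (mod 647)
3^8 ≡ 81^2 = 6561 ≡ 91 (mod 647)
3^16 ≡ 91^2 = 8281 ≡ 517 (mod 647)
3^32 ≡ 517^2 = 267289 ≡ 78 (mod 647)
3^64 ≡ 78^2 = 6084 ≡ 261 (mod 647)
3^128 ≡ 261^2 = 68121 ≡ 186 (mod 647)
3^256 ≡ 186^2 = 34596 ≡ 305 (mod 647)
3^512 ≡ 305^2 = 93025 ≡ 504 (mod 647)
646 = 512 + 128 + 4 + 2 in binary powers of 2.
So 3^646 ≡ 504 · 186 · 81 · 9 ≡ 1 (mod 647).
Since the result is 1, base 3 gives no evidence that 647 is composite.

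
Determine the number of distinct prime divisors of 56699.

56699 = 31^2 · 59
56699 = 31^2 · 59, which has 2 distinct prime factors.

2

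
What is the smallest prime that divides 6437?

41

6437 is odd.
Digit sum 20, not divisible by 3.
Ends in 7: not divisible by 5.
7: 6437 = 7·919 + 4
11: 6437 = 11·585 + 2
13: 6437 = 13·495 + 2
17: 6437 = 17·378 + 11
19: 6437 = 19·338 + 15
23: 6437 = 23·279 + 20
29: 6437 = 29·221 + 28
31: 6437 = 31·207 + 20
37: 6437 = 37·173 + 36
41: 6437 = 41·157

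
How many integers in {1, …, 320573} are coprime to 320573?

Factor: 320573 = 11 · 151 · 193.
φ(320573) = (11−1) · (151−1) · (193−1) = 10 · 150 · 192 = 288000.

288000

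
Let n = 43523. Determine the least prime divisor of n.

71

43523 is odd.
Digit sum 17, not divisible by 3.
Ends in 3: not divisible by 5.
7: 43523 = 7·6217 + 4
11: 43523 = 11·3956 + 7
13: 43523 = 13·3347 + 12
17: 43523 = 17·2560 + 3
19: 43523 = 19·2290 + 13
23: 43523 = 23·1892 + 7
29: 43523 = 29·1500 + 23
31: 43523 = 31·1403 + 30
37: 43523 = 37·1176 + 11
41: 43523 = 41·1061 + 22
43: 43523 = 43·1012 + 7
47: 43523 = 47·926 + 1
53: 43523 = 53·821 + 10
59: 43523 = 59·737 + 40
61: 43523 = 61·713 + 30
67: 43523 = 67·649 + 40
71: 43523 = 71·613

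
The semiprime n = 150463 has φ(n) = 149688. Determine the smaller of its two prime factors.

φ(n) = (p−1)(q−1) = n − (p+q) + 1, so p + q = 150463 − 149688 + 1 = 776.
p and q are the roots of t² − 776t + 150463 = 0.
Discriminant: 776² − 4·150463 = 602176 − 601852 = 324; √324 = 18.
q = (776 − 18)/2 = 379, p = (776 + 18)/2 = 397.
Check: 379 · 397 = 150463.

379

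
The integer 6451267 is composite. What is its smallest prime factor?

6451267 is odd.
Digit sum 31, not divisible by 3.
Ends in 7: not divisible by 5.
7: 6451267 = 7·921609 + 4
11: 6451267 = 11·586478 + 9
13: 6451267 = 13·496251 + 4
17: 6451267 = 17·379486 + 5
19: 6451267 = 19·339540 + 7
23: 6451267 = 23·280489 + 20
29: 6451267 = 29·222457 + 14
31: 6451267 = 31·208105 + 12
37: 6451267 = 37·174358 + 21
41: 6451267 = 41·157347 + 40
43: 6451267 = 43·150029 + 20
47: 6451267 = 47·137261

47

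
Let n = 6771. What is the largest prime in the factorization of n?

6771 = 3 · 2257
2257 = 37 · 61
61 is prime.
So 6771 = 3 · 37 · 61; the largest prime factor is 61.

61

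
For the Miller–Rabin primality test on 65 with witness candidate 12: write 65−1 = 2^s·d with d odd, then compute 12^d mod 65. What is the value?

12

65 − 1 = 64 = 2^6 · 1, so d = 1.
12^1 ≡ 12 (mod 65)
1 = 1 in binary powers of 2.
So 12^1 ≡ 12 ≡ 12 (mod 65).
Squaring chain: 12 → 14 → 1 → 1 → 1 → 1; never reaches −1, so base 12 is a Miller–Rabin witness that 65 is composite.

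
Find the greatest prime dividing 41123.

59

41123 = 17 · 2419
2419 = 41 · 59
59 is prime.
So 41123 = 17 · 41 · 59; the largest prime factor is 59.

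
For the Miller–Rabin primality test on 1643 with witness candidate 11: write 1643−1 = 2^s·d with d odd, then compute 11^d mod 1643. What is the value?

303

1643 − 1 = 1642 = 2^1 · 821, so d = 821.
11^1 ≡ 11 (mod 1643)
11^2 ≡ 11^2 = 121 ≡ 121 (mod 1643)
11^4 ≡ 121^2 = 14641 ≡ 1497 (mod 1643)
11^8 ≡ 1497^2 = 2241009 ≡ 1600 (mod 1643)
11^16 ≡ 1600^2 = 2560000 ≡ 206 (mod 1643)
11^32 ≡ 206^2 = 42436 ≡ 1361 (mod 1643)
11^64 ≡ 1361^2 = 1852321 ≡ 660 (mod 1643)
11^128 ≡ 660^2 = 435600 ≡ 205 (mod 1643)
11^256 ≡ 205^2 = 42025 ≡ 950 (mod 1643)
11^512 ≡ 950^2 = 902500 ≡ 493 (mod 1643)
821 = 512 + 256 + 32 + 16 + 4 + 1 in binary powers of 2.
So 11^821 ≡ 493 · 950 · 1361 · 206 · 1497 · 11 ≡ 303 (mod 1643).
Squaring chain: 303; never reaches −1, so base 11 is a Miller–Rabin witness that 1643 is composite.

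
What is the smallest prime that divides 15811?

97

15811 is odd.
Digit sum 16, not divisible by 3.
Ends in 1: not divisible by 5.
7: 15811 = 7·2258 + 5
11: 15811 = 11·1437 + 4
13: 15811 = 13·1216 + 3
17: 15811 = 17·930 + 1
19: 15811 = 19·832 + 3
23: 15811 = 23·687 + 10
29: 15811 = 29·545 + 6
31: 15811 = 31·510 + 1
37: 15811 = 37·427 + 12
41: 15811 = 41·385 + 26
43: 15811 = 43·367 + 30
47: 15811 = 47·336 + 19
53: 15811 = 53·298 + 17
59: 15811 = 59·267 + 58
61: 15811 = 61·259 + 12
67: 15811 = 67·235 + 66
71: 15811 = 71·222 + 49
73: 15811 = 73·216 + 43
79: 15811 = 79·200 + 11
83: 15811 = 83·190 + 41
89: 15811 = 89·177 + 58
97: 15811 = 97·163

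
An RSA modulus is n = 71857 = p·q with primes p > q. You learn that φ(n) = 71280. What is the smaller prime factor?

φ(n) = (p−1)(q−1) = n − (p+q) + 1, so p + q = 71857 − 71280 + 1 = 578.
p and q are the roots of t² − 578t + 71857 = 0.
Discriminant: 578² − 4·71857 = 334084 − 287428 = 46656; √46656 = 216.
q = (578 − 216)/2 = 181, p = (578 + 216)/2 = 397.
Check: 181 · 397 = 71857.

181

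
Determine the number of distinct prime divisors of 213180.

6

213180 = 2^2 · 53295
53295 = 3 · 17765
17765 = 5 · 3553
3553 = 11 · 323
323 = 17 · 19
213180 = 2^2 · 3 · 5 · 11 · 17 · 19, which has 6 distinct prime factors.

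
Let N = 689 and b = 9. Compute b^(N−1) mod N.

100

9^1 ≡ 9 (mod 689)
9^2 ≡ 9^2 = 81 ≡ 81 (mod 689)
9^4 ≡ 81^2 = 6561 ≡ 360 (mod 689)
9^8 ≡ 360^2 = 129600 ≡ 68 (mod 689)
9^16 ≡ 68^2 = 4624 ≡ 490 (mod 689)
9^32 ≡ 490^2 = 240100 ≡ 328 (mod 689)
9^64 ≡ 328^2 = 107584 ≡ 100 (mod 689)
9^128 ≡ 100^2 = 10000 ≡ 354 (mod 689)
9^256 ≡ 354^2 = 125316 ≡ 607 (mod 689)
9^512 ≡ 607^2 = 368449 ≡ 523 (mod 689)
688 = 512 + 128 + 32 + 16 in binary powers of 2.
So 9^688 ≡ 523 · 354 · 328 · 490 ≡ 100 (mod 689).
Since 100 ≠ 1, base 9 is a Fermat witness: 689 is composite.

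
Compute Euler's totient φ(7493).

7308

Factor: 7493 = 59 · 127.
φ(7493) = (59−1) · (127−1) = 58 · 126 = 7308.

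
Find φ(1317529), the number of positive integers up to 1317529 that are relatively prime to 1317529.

1277856

Factor: 1317529 = 59 · 137 · 163.
φ(1317529) = (59−1) · (137−1) · (163−1) = 58 · 136 · 162 = 1277856.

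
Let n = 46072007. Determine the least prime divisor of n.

46072007 is odd.
Digit sum 26, not divisible by 3.
Ends in 7: not divisible by 5.
7: 46072007 = 7·6581715 + 2
11: 46072007 = 11·4188364 + 3
13: 46072007 = 13·3544000 + 7
17: 46072007 = 17·2710118 + 1
19: 46072007 = 19·2424842 + 9
23: 46072007 = 23·2003130 + 17
29: 46072007 = 29·1588689 + 26
31: 46072007 = 31·1486193 + 24
37: 46072007 = 37·1245189 + 14
41: 46072007 = 41·1123707 + 20
43: 46072007 = 43·1071442 + 1
47: 46072007 = 47·980255 + 22
53: 46072007 = 53·869283 + 8
59: 46072007 = 59·780881 + 28
61: 46072007 = 61·755278 + 49
67: 46072007 = 67·687641 + 60
71: 46072007 = 71·648901 + 36
73: 46072007 = 73·631123 + 28
79: 46072007 = 79·583189 + 76
83: 46072007 = 83·555084 + 35
89: 46072007 = 89·517663

89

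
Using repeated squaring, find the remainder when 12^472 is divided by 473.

210

12^1 ≡ 12 (mod 473)
12^2 ≡ 12^2 = 144 ≡ 144 (mod 473)
12^4 ≡ 144^2 = 20736 ≡ 397 (mod 473)
12^8 ≡ 397^2 = 157609 ≡ 100 (mod 473)
12^16 ≡ 100^2 = 10000 ≡ 67 (mod 473)
12^32 ≡ 67^2 = 4489 ≡ 232 (mod 473)
12^64 ≡ 232^2 = 53824 ≡ 375 (mod 473)
12^128 ≡ 375^2 = 140625 ≡ 144 (mod 473)
12^256 ≡ 144^2 = 20736 ≡ 397 (mod 473)
472 = 256 + 128 + 64 + 16 + 8 in binary powers of 2.
So 12^472 ≡ 397 · 144 · 375 · 67 · 100 ≡ 210 (mod 473).
Since 210 ≠ 1, base 12 is a Fermat witness: 473 is composite.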